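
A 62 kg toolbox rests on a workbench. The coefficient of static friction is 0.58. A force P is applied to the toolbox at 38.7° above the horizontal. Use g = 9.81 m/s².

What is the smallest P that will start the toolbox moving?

N = m g − P sin α (the pull lifts the toolbox).
At impending slip, P cos α = μ_s N = μ_s (m g − P sin α).
Solving: P (cos α + μ_s sin α) = μ_s m g → P = 0.58×608/(cos 38.7° + 0.58 sin 38.7°) = 353/1.143 = 309 N.

P ≈ 309 N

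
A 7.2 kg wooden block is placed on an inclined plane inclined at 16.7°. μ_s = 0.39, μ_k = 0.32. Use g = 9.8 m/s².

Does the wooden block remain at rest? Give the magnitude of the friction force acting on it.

f ≈ 20.3 N

N = m g cos θ = 67.6 N.
Down-slope weight component: m g sin θ = 20.3 N.
μ_s N = 26.4 N.
20.3 ≤ 26.4 N, so it stays put; friction = 20.3 N.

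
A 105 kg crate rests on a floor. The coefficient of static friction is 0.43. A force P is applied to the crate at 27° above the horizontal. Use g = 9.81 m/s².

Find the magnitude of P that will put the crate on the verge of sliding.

N = m g − P sin α (the pull lifts the crate).
At impending slip, P cos α = μ_s N = μ_s (m g − P sin α).
Solving: P (cos α + μ_s sin α) = μ_s m g → P = 0.43×1030/(cos 27° + 0.43 sin 27°) = 443/1.086 = 408 N.

P ≈ 408 N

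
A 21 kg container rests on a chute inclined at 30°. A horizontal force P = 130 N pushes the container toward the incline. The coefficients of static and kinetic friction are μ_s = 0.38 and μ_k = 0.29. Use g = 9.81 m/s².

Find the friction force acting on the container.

f ≈ 9.58 N (down the incline)

The horizontal push has a component P sin θ into the surface, so N = m g cos θ + P sin θ = 178.4 + 65 = 243.4 N.
Parallel to the incline: P cos θ − m g sin θ = 112.6 − 103 = 9.578 N; the friction needed to balance this is 9.578 N acting down the slope.
Maximum static friction: μ_s N = 0.38 × 243.4 = 92.5 N.
|f_req| = 9.578 ≤ 92.5 N → the container is in equilibrium; friction equals the required value.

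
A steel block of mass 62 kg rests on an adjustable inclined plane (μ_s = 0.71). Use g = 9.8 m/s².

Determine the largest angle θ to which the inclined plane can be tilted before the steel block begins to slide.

At the slip threshold, m g sin θ = μ_s · m g cos θ, so tan θ = μ_s.
θ_max = arctan(0.71) = 35.4°.

θ_max ≈ 35.4°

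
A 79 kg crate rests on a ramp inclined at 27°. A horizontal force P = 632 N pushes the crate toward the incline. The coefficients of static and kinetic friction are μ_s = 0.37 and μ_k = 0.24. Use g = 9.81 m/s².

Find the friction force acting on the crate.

f ≈ 211 N (down the incline)

Normal direction: N = m g cos θ + P sin θ = 977.4 N.
Along the incline, the net driving force (taking up-slope positive) is P cos θ − m g sin θ = 563.1 − 351.8 = 211.3 N, so equilibrium requires friction f = -211.3 N (down-slope).
The limit of static friction is μ_s N = 361.7 N.
Since 211.3 N is within the 361.7 N limit, the crate stays put and friction is exactly 211 N.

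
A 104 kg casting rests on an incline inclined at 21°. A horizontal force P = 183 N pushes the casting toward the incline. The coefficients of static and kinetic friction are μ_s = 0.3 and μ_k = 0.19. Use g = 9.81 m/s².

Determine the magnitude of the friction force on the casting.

The horizontal push has a component P sin θ into the surface, so N = m g cos θ + P sin θ = 952.5 + 65.58 = 1018 N.
Along the incline, the net driving force (taking up-slope positive) is P cos θ − m g sin θ = 170.8 − 365.6 = -194.8 N, so equilibrium requires friction f = 194.8 N (up-slope).
The limit of static friction is μ_s N = 305.4 N.
Since 194.8 N is within the 305.4 N limit, the casting stays put and friction is exactly 195 N.

f ≈ 195 N (up the incline)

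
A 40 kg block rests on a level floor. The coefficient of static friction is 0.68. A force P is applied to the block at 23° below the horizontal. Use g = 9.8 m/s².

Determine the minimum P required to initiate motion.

P ≈ 407 N

N = m g + P sin α (the push presses the block into the level floor).
At impending slip, P cos α = μ_s N = μ_s (m g + P sin α).
Solving: P (cos α − μ_s sin α) = μ_s m g → P = 0.68×392/(cos 23° − 0.68 sin 23°) = 267/0.6548 = 407 N.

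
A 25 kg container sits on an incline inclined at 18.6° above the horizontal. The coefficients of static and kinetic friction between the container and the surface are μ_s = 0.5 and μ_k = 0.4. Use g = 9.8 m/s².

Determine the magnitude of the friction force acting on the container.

f ≈ 78.1 N (up the incline)

Perpendicular to the surface, N = m g cos θ = 25·9.8·cos 18.6° = 232.2 N.
Along the slope the weight component is m g sin θ = 78.15 N; friction must supply exactly this, acting up-slope.
Static friction can supply at most μ_s N = 116.1 N.
Since |78.15| ≤ 116.1 N, static friction is sufficient; f equals the required value, not μ_s N.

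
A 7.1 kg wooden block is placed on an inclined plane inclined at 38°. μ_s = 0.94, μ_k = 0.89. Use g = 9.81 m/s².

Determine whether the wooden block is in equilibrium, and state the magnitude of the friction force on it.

N = m g cos θ = 54.9 N.
Down-slope weight component: m g sin θ = 42.9 N.
μ_s N = 51.6 N.
42.9 ≤ 51.6 N, so it stays put; friction = 42.9 N.

f ≈ 42.9 N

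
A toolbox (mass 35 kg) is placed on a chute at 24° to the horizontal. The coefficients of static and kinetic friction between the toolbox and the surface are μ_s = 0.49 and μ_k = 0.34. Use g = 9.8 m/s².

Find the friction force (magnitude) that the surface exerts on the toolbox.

Normal force: N = m g cos θ = 35 × 9.8 × cos 24° = 313.3 N.
For equilibrium along the incline, friction must balance the weight component: f = m g sin θ = 139.5 N up the slope.
Maximum static friction available: μ_s N = 0.49 × 313.3 = 153.5 N.
Since |139.5| ≤ 153.5 N, the toolbox remains in static equilibrium and friction takes exactly the required value.

f ≈ 140 N (up the incline)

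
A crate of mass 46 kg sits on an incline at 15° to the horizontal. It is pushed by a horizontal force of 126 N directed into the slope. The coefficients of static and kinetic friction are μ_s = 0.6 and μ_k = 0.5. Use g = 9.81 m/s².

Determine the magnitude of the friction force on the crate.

Normal direction: N = m g cos θ + P sin θ = 468.5 N.
Parallel to the incline: P cos θ − m g sin θ = 121.7 − 116.8 = 4.912 N; the friction needed to balance this is 4.912 N acting down the slope.
Maximum static friction: μ_s N = 0.6 × 468.5 = 281.1 N.
Since 4.912 N is within the 281.1 N limit, the crate stays put and friction is exactly 4.91 N.

f ≈ 4.91 N (down the incline)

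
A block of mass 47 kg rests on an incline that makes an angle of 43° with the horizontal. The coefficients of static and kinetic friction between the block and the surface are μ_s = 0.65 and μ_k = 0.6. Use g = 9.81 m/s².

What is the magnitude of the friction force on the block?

f ≈ 202 N (up the incline)

Normal force: N = m g cos θ = 47 × 9.81 × cos 43° = 337.2 N.
For equilibrium along the incline, friction must balance the weight component: f = m g sin θ = 314.4 N up the slope.
Static friction can supply at most μ_s N = 219.2 N.
|314.4| exceeds 219.2 N, so the block slips down-slope; friction is kinetic, f = μ_k N = 0.6×337.2 = 202 N.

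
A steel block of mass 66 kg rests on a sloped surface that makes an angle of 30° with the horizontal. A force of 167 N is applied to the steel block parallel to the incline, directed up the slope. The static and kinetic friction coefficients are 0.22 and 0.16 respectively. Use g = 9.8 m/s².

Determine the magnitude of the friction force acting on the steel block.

The normal reaction is N = m g cos θ = 560.1 N.
The friction needed for equilibrium is m g sin θ − P = 323.4 − 167 = 156.4 N, measured positive up-slope.
The static-friction ceiling is μ_s N = 0.22 × 560.1 = 123.2 N.
|156.4| exceeds 123.2 N, so the steel block slips down-slope; friction is kinetic, f = μ_k N = 0.16×560.1 = 89.6 N.

f ≈ 89.6 N (up the incline)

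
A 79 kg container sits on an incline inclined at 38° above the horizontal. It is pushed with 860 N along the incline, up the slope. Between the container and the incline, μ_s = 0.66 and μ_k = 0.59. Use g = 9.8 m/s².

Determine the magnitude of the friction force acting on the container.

Normal force: N = m g cos θ = 79 × 9.8 × cos 38° = 610.1 N.
Parallel to the incline, ΣF = 0 gives f = m g sin θ − P = 476.6 − 860 = -383.4 N (up-slope positive).
Maximum static friction available: μ_s N = 0.66 × 610.1 = 402.7 N.
Since |-383.4| ≤ 402.7 N, static friction is sufficient; f equals the required value, not μ_s N.

f ≈ 383 N (down the incline)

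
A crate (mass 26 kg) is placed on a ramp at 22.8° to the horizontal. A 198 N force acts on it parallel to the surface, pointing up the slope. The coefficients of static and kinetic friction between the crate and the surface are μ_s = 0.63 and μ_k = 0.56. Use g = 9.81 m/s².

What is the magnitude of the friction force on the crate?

Perpendicular to the surface, N = m g cos θ = 26·9.81·cos 22.8° = 235.1 N.
Parallel to the incline, ΣF = 0 gives f = m g sin θ − P = 98.84 − 198 = -99.16 N (up-slope positive).
Static friction can supply at most μ_s N = 148.1 N.
Since |-99.16| ≤ 148.1 N, static friction is sufficient; f equals the required value, not μ_s N.

f ≈ 99.2 N (down the incline)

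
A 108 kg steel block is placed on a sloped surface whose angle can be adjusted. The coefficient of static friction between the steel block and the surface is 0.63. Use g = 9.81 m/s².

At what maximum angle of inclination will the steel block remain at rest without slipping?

θ_max ≈ 32.2°

At the slip threshold, m g sin θ = μ_s · m g cos θ, so tan θ = μ_s.
θ_max = arctan(0.63) = 32.2°.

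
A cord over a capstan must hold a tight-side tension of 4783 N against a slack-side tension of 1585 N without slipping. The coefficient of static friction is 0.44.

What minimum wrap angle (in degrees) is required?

β_min ≈ 144°

T₂/T₁ = e^{μβ} → β = ln(T₂/T₁)/μ.
β = ln(4783/1585)/0.44 = 1.104/0.44 = 2.51 rad.
In degrees: β = 2.51 × 180/π = 144°.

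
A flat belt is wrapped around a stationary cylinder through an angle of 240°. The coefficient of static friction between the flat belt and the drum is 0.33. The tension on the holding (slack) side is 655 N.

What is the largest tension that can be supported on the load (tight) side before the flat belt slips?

T_max ≈ 2610 N

At impending slip the capstan equation gives T₂/T₁ = e^{μβ} with β in radians.
β = 240° × π/180 = 4.189 rad.
e^{μβ} = e^{0.33×4.189} = 3.984.
T₂ = T₁ · e^{μβ} = 655 × 3.984 = 2610 N.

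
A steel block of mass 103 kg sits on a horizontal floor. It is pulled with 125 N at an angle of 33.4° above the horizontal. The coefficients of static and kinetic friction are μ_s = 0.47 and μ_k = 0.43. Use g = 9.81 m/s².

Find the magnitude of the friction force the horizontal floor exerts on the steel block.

Vertical equilibrium gives N = m g − P sin α = 941.6 N.
The horizontal driving force is P cos α = 104.4 N, so equilibrium needs friction f = 104.4 N.
μ_s N = 0.47 × 941.6 = 442.6 N.
104.4 ≤ 442.6 N → static; friction equals the required 104 N.

f ≈ 104 N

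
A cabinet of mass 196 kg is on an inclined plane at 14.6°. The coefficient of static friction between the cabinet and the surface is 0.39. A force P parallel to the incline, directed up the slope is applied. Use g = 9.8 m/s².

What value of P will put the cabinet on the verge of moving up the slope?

P ≈ 1210 N

At impending motion up the slope, friction acts down-slope at its limit: f = μ_s N.
P is parallel to the surface, so N = m g cos θ = 1860 N.
Along the incline: P = m g sin θ + μ_s N = 484 + 0.39×1860 = 1210 N.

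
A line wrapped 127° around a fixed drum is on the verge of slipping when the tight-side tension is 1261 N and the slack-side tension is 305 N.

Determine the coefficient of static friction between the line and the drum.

μ ≈ 0.64

T₂/T₁ = e^{μβ} → μ = ln(T₂/T₁)/β.
β = 127° = 2.217 rad.
μ = ln(1261/305)/2.217 = ln(4.134)/2.217 = 0.64.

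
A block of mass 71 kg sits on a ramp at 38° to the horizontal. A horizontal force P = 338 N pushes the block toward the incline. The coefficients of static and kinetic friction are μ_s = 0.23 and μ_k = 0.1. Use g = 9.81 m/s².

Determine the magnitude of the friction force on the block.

Resolve perpendicular to the incline: N = m g cos θ + P sin θ = 71×9.81×cos 38° + 338×sin 38° = 757 N.
Along the incline, the net driving force (taking up-slope positive) is P cos θ − m g sin θ = 266.3 − 428.8 = -162.5 N, so equilibrium requires friction f = 162.5 N (up-slope).
Maximum static friction: μ_s N = 0.23 × 757 = 174.1 N.
Since 162.5 N is within the 174.1 N limit, the block stays put and friction is exactly 162 N.

f ≈ 162 N (up the incline)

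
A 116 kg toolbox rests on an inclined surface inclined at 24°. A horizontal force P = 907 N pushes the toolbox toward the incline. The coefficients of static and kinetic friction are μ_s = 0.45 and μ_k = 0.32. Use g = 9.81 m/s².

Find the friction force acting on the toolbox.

f ≈ 366 N (down the incline)

The horizontal push has a component P sin θ into the surface, so N = m g cos θ + P sin θ = 1040 + 368.9 = 1408 N.
Parallel to the incline: P cos θ − m g sin θ = 828.6 − 462.9 = 365.7 N; the friction needed to balance this is 365.7 N acting down the slope.
The limit of static friction is μ_s N = 633.8 N.
Since 365.7 N is within the 633.8 N limit, the toolbox stays put and friction is exactly 366 N.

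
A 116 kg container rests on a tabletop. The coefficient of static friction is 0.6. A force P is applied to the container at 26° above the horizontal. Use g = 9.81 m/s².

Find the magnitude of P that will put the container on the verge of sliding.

P ≈ 588 N

N = m g − P sin α (the pull lifts the container).
At impending slip, P cos α = μ_s N = μ_s (m g − P sin α).
Solving: P (cos α + μ_s sin α) = μ_s m g → P = 0.6×1140/(cos 26° + 0.6 sin 26°) = 683/1.162 = 588 N.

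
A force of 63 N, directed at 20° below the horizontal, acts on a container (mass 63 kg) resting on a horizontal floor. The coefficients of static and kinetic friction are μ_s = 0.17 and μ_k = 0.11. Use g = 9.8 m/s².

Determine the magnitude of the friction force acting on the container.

N = m g + P sin α = 617.4 + 63×sin 20° = 638.9 N.
Horizontally, friction must balance P cos α = 59.2 N.
The static-friction limit is μ_s N = 108.6 N.
59.2 ≤ 108.6 N → static; friction equals the required 59.2 N.

f ≈ 59.2 N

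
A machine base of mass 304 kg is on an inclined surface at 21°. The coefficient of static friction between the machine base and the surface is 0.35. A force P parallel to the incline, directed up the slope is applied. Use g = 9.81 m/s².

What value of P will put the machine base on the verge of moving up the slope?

At impending motion up the slope, friction acts down-slope at its limit: f = μ_s N.
P is parallel to the surface, so N = m g cos θ = 2780 N.
Along the incline: P = m g sin θ + μ_s N = 1070 + 0.35×2780 = 2040 N.

P ≈ 2040 N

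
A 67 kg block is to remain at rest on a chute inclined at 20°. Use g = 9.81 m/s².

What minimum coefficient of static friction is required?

μ_s,min ≈ 0.364

At the slip threshold m g sin θ = μ_s m g cos θ, so μ_s,min = tan θ.
μ_s,min = tan 20° = 0.364.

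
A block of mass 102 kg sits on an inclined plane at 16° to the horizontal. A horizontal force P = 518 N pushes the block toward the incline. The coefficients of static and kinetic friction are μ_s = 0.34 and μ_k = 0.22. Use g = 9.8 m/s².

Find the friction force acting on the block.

Resolve perpendicular to the incline: N = m g cos θ + P sin θ = 102×9.8×cos 16° + 518×sin 16° = 1104 N.
Parallel to the incline: P cos θ − m g sin θ = 497.9 − 275.5 = 222.4 N; the friction needed to balance this is 222.4 N acting down the slope.
Maximum static friction: μ_s N = 0.34 × 1104 = 375.2 N.
|f_req| = 222.4 ≤ 375.2 N → the block is in equilibrium; friction equals the required value.

f ≈ 222 N (down the incline)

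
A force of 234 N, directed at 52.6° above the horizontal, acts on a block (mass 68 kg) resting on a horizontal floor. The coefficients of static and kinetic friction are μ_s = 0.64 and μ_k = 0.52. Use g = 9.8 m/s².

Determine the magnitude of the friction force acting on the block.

N = m g − P sin α = 666.4 − 234×sin 52.6° = 480.5 N.
The horizontal driving force is P cos α = 142.1 N, so equilibrium needs friction f = 142.1 N.
μ_s N = 0.64 × 480.5 = 307.5 N.
Since 142.1 N does not exceed the limit, the block stays at rest and f = 142 N.

f ≈ 142 N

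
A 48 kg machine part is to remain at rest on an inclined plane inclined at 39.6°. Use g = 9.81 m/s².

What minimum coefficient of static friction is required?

At the slip threshold m g sin θ = μ_s m g cos θ, so μ_s,min = tan θ.
μ_s,min = tan 39.6° = 0.827.

μ_s,min ≈ 0.827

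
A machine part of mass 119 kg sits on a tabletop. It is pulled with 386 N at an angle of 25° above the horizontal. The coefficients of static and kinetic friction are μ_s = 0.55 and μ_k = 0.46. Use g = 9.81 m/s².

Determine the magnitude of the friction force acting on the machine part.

f ≈ 350 N

The vertical component of P reduces the normal force: N = m g − P sin α = 1167 − 163.1 = 1004 N.
The horizontal driving force is P cos α = 349.8 N, so equilibrium needs friction f = 349.8 N.
μ_s N = 0.55 × 1004 = 552.3 N.
Since 349.8 N does not exceed the limit, the machine part stays at rest and f = 350 N.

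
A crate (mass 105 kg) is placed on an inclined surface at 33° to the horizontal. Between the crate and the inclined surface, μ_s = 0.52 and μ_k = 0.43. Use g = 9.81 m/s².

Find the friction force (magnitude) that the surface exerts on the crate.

f ≈ 371 N (up the incline)

Normal force: N = m g cos θ = 105 × 9.81 × cos 33° = 863.9 N.
For equilibrium along the incline, friction must balance the weight component: f = m g sin θ = 561 N up the slope.
Static friction can supply at most μ_s N = 449.2 N.
Since |561| > 449.2 N, static friction cannot hold it; the crate slides down the incline and kinetic friction applies: f = μ_k N = 0.43 × 863.9 = 371 N.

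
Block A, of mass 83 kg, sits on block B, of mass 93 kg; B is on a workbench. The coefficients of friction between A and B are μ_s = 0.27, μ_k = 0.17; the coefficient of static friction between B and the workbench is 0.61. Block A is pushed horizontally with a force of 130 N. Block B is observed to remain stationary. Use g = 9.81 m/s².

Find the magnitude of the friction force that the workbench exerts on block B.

f ≈ 130 N

Between the blocks, N₁ = m_A g = 814.2 N.
Maximum static friction on A from B: μ_s N₁ = 0.27×814.2 = 219.8 N.
Since P = 130 N ≤ 219.8 N, A does not slip on B; friction on A equals P = 130 N.
B experiences an equal 130 N forward from A (third law). B is in equilibrium, so the floor supplies f₂ = 130 N of static friction (limit μ_s(m_A+m_B)g = 1053 N, not exceeded).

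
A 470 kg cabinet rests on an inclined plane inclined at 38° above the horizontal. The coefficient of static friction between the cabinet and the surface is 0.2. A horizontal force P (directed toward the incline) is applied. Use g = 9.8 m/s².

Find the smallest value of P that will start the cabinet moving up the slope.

At impending motion up the slope, friction acts down-slope at its limit: f = μ_s N.
Perpendicular to the incline: N = m g cos θ + P sin θ.
Along the incline: P cos θ = m g sin θ + μ_s N = m g sin θ + μ_s (m g cos θ + P sin θ).
Solving, P (cos θ − μ_s sin θ) = m g (sin θ + μ_s cos θ), so P = 470×9.8×(sin 38° + 0.2 cos 38°)/(cos 38° − 0.2 sin 38°) = 4610×0.7733/0.6649 = 5360 N.

P ≈ 5360 N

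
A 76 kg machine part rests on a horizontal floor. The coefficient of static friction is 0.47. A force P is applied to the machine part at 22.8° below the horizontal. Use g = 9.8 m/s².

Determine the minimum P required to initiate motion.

N = m g + P sin α (the push presses the machine part into the horizontal floor).
At impending slip, P cos α = μ_s N = μ_s (m g + P sin α).
Solving: P (cos α − μ_s sin α) = μ_s m g → P = 0.47×745/(cos 22.8° − 0.47 sin 22.8°) = 350/0.7397 = 473 N.

P ≈ 473 N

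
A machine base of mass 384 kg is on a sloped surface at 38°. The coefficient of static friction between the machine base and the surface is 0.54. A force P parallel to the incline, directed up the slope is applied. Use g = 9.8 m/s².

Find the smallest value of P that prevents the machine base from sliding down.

P_min ≈ 716 N

The machine base tends to slide down (tan θ > μ_s), so at the point of impending slip friction acts up-slope at its limit: f = μ_s N.
P is parallel to the surface, so N = m g cos θ = 2970 N.
Along the incline: P + μ_s N = m g sin θ, so P = 2320 − 0.54×2970 = 716 N.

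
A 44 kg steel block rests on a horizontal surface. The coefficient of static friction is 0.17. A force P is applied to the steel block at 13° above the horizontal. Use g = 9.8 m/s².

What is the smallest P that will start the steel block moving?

N = m g − P sin α (the pull lifts the steel block).
At impending slip, P cos α = μ_s N = μ_s (m g − P sin α).
Solving: P (cos α + μ_s sin α) = μ_s m g → P = 0.17×431/(cos 13° + 0.17 sin 13°) = 73.3/1.013 = 72.4 N.

P ≈ 72.4 N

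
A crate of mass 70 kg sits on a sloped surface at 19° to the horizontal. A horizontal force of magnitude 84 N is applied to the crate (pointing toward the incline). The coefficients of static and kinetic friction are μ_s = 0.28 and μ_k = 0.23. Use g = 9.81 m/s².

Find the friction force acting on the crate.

f ≈ 144 N (up the incline)

Resolve perpendicular to the incline: N = m g cos θ + P sin θ = 70×9.81×cos 19° + 84×sin 19° = 676.6 N.
Parallel to the incline: P cos θ − m g sin θ = 79.42 − 223.6 = -144.1 N; the friction needed to balance this is 144.1 N acting up the slope.
Maximum static friction: μ_s N = 0.28 × 676.6 = 189.5 N.
|f_req| = 144.1 ≤ 189.5 N → the crate is in equilibrium; friction equals the required value.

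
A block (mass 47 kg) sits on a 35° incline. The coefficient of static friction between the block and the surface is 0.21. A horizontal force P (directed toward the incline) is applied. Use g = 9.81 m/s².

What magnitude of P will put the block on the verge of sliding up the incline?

At impending motion up the slope, friction acts down-slope at its limit: f = μ_s N.
Perpendicular to the incline: N = m g cos θ + P sin θ.
Along the incline: P cos θ = m g sin θ + μ_s N = m g sin θ + μ_s (m g cos θ + P sin θ).
Solving, P (cos θ − μ_s sin θ) = m g (sin θ + μ_s cos θ), so P = 47×9.81×(sin 35° + 0.21 cos 35°)/(cos 35° − 0.21 sin 35°) = 461×0.7456/0.6987 = 492 N.

P ≈ 492 N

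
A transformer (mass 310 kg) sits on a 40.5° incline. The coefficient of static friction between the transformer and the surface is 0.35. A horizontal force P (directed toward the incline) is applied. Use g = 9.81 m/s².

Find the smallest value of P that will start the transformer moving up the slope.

At impending motion up the slope, friction acts down-slope at its limit: f = μ_s N.
Perpendicular to the incline: N = m g cos θ + P sin θ.
Along the incline: P cos θ = m g sin θ + μ_s N = m g sin θ + μ_s (m g cos θ + P sin θ).
Solving, P (cos θ − μ_s sin θ) = m g (sin θ + μ_s cos θ), so P = 310×9.81×(sin 40.5° + 0.35 cos 40.5°)/(cos 40.5° − 0.35 sin 40.5°) = 3040×0.9156/0.5331 = 5220 N.

P ≈ 5220 N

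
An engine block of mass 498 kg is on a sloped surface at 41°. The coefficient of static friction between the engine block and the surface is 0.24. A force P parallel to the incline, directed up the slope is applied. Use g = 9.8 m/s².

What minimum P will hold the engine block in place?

The engine block tends to slide down (tan θ > μ_s), so at the point of impending slip friction acts up-slope at its limit: f = μ_s N.
P is parallel to the surface, so N = m g cos θ = 3680 N.
Along the incline: P + μ_s N = m g sin θ, so P = 3200 − 0.24×3680 = 2320 N.

P_min ≈ 2320 N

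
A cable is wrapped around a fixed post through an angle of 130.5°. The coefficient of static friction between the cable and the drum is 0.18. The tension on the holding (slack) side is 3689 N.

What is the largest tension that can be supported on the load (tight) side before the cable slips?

T_max ≈ 5560 N

At impending slip the capstan equation gives T₂/T₁ = e^{μβ} with β in radians.
β = 130.5° × π/180 = 2.278 rad.
e^{μβ} = e^{0.18×2.278} = 1.507.
T₂ = T₁ · e^{μβ} = 3689 × 1.507 = 5560 N.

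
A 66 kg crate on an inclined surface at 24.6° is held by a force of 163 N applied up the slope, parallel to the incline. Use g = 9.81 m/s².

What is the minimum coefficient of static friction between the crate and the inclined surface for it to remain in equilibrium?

N = m g cos θ = 588.7 N.
Friction must make up the shortfall along the incline: f = m g sin θ − P = 269.5 − 163 = 106.5 N.
At the threshold f = μ_s N, so μ_s,min = 106.5/588.7 = 0.181.

μ_s,min ≈ 0.181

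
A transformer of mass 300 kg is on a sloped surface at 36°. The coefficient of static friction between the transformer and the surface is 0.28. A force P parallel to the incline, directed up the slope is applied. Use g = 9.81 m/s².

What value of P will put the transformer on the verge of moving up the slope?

At impending motion up the slope, friction acts down-slope at its limit: f = μ_s N.
P is parallel to the surface, so N = m g cos θ = 2380 N.
Along the incline: P = m g sin θ + μ_s N = 1730 + 0.28×2380 = 2400 N.

P ≈ 2400 N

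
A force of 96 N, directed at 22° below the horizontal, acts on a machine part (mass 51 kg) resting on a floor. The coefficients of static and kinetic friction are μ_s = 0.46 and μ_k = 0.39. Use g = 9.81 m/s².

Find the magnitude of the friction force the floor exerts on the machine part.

f ≈ 89 N

The vertical component of P adds to the normal force: N = m g + P sin α = 500.3 + 35.96 = 536.3 N.
Horizontally, friction must balance P cos α = 89.01 N.
μ_s N = 0.46 × 536.3 = 246.7 N.
Since 89.01 N does not exceed the limit, the machine part stays at rest and f = 89 N.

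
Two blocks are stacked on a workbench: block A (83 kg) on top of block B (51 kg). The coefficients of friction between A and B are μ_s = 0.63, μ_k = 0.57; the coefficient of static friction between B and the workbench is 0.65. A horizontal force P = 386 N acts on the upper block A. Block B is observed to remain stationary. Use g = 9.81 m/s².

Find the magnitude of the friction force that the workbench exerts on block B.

f ≈ 386 N

Between the blocks, N₁ = m_A g = 814.2 N.
So the A–B interface can sustain at most μ_s N₁ = 513 N of static friction.
Since P = 386 N ≤ 513 N, A does not slip on B; friction on A equals P = 386 N.
B experiences an equal 386 N forward from A (third law). B is in equilibrium, so the floor supplies f₂ = 386 N of static friction (limit μ_s(m_A+m_B)g = 854.5 N, not exceeded).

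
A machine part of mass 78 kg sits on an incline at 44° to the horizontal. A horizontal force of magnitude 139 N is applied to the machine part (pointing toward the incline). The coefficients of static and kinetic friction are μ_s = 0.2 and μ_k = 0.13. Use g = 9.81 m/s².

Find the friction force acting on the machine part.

f ≈ 84.1 N (up the incline)

Normal direction: N = m g cos θ + P sin θ = 647 N.
Parallel to the incline: P cos θ − m g sin θ = 99.99 − 531.5 = -431.6 N; the friction needed to balance this is 431.6 N acting up the slope.
Maximum static friction: μ_s N = 0.2 × 647 = 129.4 N.
|f_req| = 431.6 > 129.4 N → the machine part slides down the incline; f = μ_k N = 0.13 × 647 = 84.1 N.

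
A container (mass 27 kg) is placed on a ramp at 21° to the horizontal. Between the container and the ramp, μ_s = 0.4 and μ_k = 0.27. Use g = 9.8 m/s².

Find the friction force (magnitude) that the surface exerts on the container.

f ≈ 94.8 N (up the incline)

Perpendicular to the surface, N = m g cos θ = 27·9.8·cos 21° = 247 N.
Along the slope the weight component is m g sin θ = 94.82 N; friction must supply exactly this, acting up-slope.
Maximum static friction available: μ_s N = 0.4 × 247 = 98.81 N.
Since |94.82| ≤ 98.81 N, the container remains in static equilibrium and friction takes exactly the required value.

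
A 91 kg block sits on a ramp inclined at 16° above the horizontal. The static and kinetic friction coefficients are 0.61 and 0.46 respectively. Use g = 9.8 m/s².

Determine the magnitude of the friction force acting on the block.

Normal force: N = m g cos θ = 91 × 9.8 × cos 16° = 857.3 N.
For equilibrium along the incline, friction must balance the weight component: f = m g sin θ = 245.8 N up the slope.
The static-friction ceiling is μ_s N = 0.61 × 857.3 = 522.9 N.
Since |245.8| ≤ 522.9 N, the block remains in static equilibrium and friction takes exactly the required value.

f ≈ 246 N (up the incline)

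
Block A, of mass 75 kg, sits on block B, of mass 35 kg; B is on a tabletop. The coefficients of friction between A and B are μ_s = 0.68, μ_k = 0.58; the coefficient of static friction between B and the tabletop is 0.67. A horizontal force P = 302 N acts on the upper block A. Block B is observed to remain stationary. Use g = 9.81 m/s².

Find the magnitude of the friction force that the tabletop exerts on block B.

f ≈ 302 N

Between the blocks, N₁ = m_A g = 735.8 N.
So the A–B interface can sustain at most μ_s N₁ = 500.3 N of static friction.
Since P = 302 N ≤ 500.3 N, A does not slip on B; friction on A equals P = 302 N.
By Newton's third law B feels 302 N forward from A. With B stationary, the floor's static friction on B balances it: f₂ = 302 N (well within μ_s(m_A+m_B)g = 723 N).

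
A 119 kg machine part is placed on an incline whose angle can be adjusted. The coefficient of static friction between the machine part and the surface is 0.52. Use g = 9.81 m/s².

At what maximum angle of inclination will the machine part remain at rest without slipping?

θ_max ≈ 27.5°

At the slip threshold, m g sin θ = μ_s · m g cos θ, so tan θ = μ_s.
θ_max = arctan(0.52) = 27.5°.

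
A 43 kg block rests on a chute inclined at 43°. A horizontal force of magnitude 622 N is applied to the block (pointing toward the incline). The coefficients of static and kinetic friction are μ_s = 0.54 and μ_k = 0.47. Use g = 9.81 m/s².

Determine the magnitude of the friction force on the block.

f ≈ 167 N (down the incline)

Resolve perpendicular to the incline: N = m g cos θ + P sin θ = 43×9.81×cos 43° + 622×sin 43° = 732.7 N.
Along the incline, the net driving force (taking up-slope positive) is P cos θ − m g sin θ = 454.9 − 287.7 = 167.2 N, so equilibrium requires friction f = -167.2 N (down-slope).
Maximum static friction: μ_s N = 0.54 × 732.7 = 395.7 N.
Since 167.2 N is within the 395.7 N limit, the block stays put and friction is exactly 167 N.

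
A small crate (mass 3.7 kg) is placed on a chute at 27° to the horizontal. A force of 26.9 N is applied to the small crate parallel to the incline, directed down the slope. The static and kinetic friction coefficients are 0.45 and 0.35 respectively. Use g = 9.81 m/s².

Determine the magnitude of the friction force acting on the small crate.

Perpendicular to the surface, N = m g cos θ = 3.7·9.81·cos 27° = 32.34 N.
For equilibrium along the incline the friction force must supply f = m g sin θ + P = 16.48 + 26.9 = 43.38 N (positive meaning up-slope).
Static friction can supply at most μ_s N = 14.55 N.
Since |43.38| > 14.55 N, static friction cannot hold it; the small crate slides down the incline and kinetic friction applies: f = μ_k N = 0.35 × 32.34 = 11.3 N.

f ≈ 11.3 N (up the incline)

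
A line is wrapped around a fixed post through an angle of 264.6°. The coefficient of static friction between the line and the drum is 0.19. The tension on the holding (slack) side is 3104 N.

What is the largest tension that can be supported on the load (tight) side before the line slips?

At impending slip the capstan equation gives T₂/T₁ = e^{μβ} with β in radians.
β = 264.6° × π/180 = 4.618 rad.
e^{μβ} = e^{0.19×4.618} = 2.405.
T₂ = T₁ · e^{μβ} = 3104 × 2.405 = 7460 N.

T_max ≈ 7460 N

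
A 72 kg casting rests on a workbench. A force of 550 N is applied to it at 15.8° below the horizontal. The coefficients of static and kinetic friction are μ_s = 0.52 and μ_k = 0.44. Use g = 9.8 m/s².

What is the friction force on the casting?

N = m g + P sin α = 705.6 + 550×sin 15.8° = 855.4 N.
Horizontally, friction must balance P cos α = 529.2 N.
μ_s N = 0.52 × 855.4 = 444.8 N.
529.2 > 444.8 N → the casting slides; f = μ_k N = 0.44×855.4 = 376 N.

f ≈ 376 N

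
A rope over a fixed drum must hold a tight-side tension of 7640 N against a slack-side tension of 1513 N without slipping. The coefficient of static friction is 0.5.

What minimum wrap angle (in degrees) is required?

β_min ≈ 186°

T₂/T₁ = e^{μβ} → β = ln(T₂/T₁)/μ.
β = ln(7640/1513)/0.5 = 1.619/0.5 = 3.239 rad.
In degrees: β = 3.239 × 180/π = 186°.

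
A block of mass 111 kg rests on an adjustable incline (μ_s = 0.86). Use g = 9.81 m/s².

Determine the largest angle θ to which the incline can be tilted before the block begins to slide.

At the slip threshold, m g sin θ = μ_s · m g cos θ, so tan θ = μ_s.
θ_max = arctan(0.86) = 40.7°.

θ_max ≈ 40.7°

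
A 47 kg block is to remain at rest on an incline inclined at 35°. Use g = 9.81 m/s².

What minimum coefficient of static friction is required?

At the slip threshold m g sin θ = μ_s m g cos θ, so μ_s,min = tan θ.
μ_s,min = tan 35° = 0.7.

μ_s,min ≈ 0.7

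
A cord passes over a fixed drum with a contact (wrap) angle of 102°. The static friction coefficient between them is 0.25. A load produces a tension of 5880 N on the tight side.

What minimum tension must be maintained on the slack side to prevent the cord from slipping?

T_min ≈ 3770 N

Capstan equation at impending slip: T_tight/T_slack = e^{μβ}.
β = 102° = 1.78 rad; e^{μβ} = e^{0.25×1.78} = 1.561.
T_slack = T_tight / e^{μβ} = 5880 / 1.561 = 3770 N.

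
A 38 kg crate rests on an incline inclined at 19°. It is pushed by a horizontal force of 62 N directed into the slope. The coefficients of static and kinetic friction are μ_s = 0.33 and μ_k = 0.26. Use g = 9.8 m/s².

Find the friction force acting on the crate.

f ≈ 62.6 N (up the incline)

Resolve perpendicular to the incline: N = m g cos θ + P sin θ = 38×9.8×cos 19° + 62×sin 19° = 372.3 N.
Along the incline, the net driving force (taking up-slope positive) is P cos θ − m g sin θ = 58.62 − 121.2 = -62.62 N, so equilibrium requires friction f = 62.62 N (up-slope).
The limit of static friction is μ_s N = 122.9 N.
Since 62.62 N is within the 122.9 N limit, the crate stays put and friction is exactly 62.6 N.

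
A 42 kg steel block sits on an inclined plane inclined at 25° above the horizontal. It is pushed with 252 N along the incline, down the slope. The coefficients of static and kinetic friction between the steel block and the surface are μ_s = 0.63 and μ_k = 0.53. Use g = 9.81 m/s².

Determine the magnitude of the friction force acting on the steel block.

Perpendicular to the surface, N = m g cos θ = 42·9.81·cos 25° = 373.4 N.
For equilibrium along the incline the friction force must supply f = m g sin θ + P = 174.1 + 252 = 426.1 N (positive meaning up-slope).
Static friction can supply at most μ_s N = 235.3 N.
|426.1| exceeds 235.3 N, so the steel block slips down-slope; friction is kinetic, f = μ_k N = 0.53×373.4 = 198 N.

f ≈ 198 N (up the incline)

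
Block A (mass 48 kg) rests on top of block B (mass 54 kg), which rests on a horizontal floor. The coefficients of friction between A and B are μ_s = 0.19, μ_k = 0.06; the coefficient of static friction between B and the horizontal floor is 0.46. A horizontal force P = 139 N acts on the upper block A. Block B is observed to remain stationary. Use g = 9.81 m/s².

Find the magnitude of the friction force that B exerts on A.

The normal force B exerts on A is simply A's weight, N₁ = 470.9 N.
Maximum static friction on A from B: μ_s N₁ = 0.19×470.9 = 89.47 N.
Since P = 139 N > 89.47 N, A slides on B; the A–B friction is kinetic: f₁ = μ_k N₁ = 0.06×470.9 = 28.3 N.
B experiences an equal 28.3 N forward from A (third law). B is in equilibrium, so the floor supplies f₂ = 28.3 N of static friction (limit μ_s(m_A+m_B)g = 460.3 N, not exceeded).

f ≈ 28.3 N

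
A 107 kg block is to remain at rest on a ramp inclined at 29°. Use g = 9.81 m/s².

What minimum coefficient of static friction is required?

At the slip threshold m g sin θ = μ_s m g cos θ, so μ_s,min = tan θ.
μ_s,min = tan 29° = 0.554.

μ_s,min ≈ 0.554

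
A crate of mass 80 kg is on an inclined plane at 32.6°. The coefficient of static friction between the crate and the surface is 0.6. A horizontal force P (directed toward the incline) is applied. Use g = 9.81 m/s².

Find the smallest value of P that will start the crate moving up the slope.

P ≈ 1580 N

At impending motion up the slope, friction acts down-slope at its limit: f = μ_s N.
Perpendicular to the incline: N = m g cos θ + P sin θ.
Along the incline: P cos θ = m g sin θ + μ_s N = m g sin θ + μ_s (m g cos θ + P sin θ).
Solving, P (cos θ − μ_s sin θ) = m g (sin θ + μ_s cos θ), so P = 80×9.81×(sin 32.6° + 0.6 cos 32.6°)/(cos 32.6° − 0.6 sin 32.6°) = 785×1.044/0.5192 = 1580 N.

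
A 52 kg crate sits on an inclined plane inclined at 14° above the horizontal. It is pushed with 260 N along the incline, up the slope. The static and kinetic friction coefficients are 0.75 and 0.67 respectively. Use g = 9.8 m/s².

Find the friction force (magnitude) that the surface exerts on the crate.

f ≈ 137 N (down the incline)

Perpendicular to the surface, N = m g cos θ = 52·9.8·cos 14° = 494.5 N.
The friction needed for equilibrium is m g sin θ − P = 123.3 − 260 = -136.7 N, measured positive up-slope.
Maximum static friction available: μ_s N = 0.75 × 494.5 = 370.8 N.
Since |-136.7| ≤ 370.8 N, static friction is sufficient; f equals the required value, not μ_s N.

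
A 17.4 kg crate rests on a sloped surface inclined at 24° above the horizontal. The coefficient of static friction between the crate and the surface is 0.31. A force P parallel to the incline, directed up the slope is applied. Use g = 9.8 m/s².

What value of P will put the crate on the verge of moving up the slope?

P ≈ 118 N

At impending motion up the slope, friction acts down-slope at its limit: f = μ_s N.
P is parallel to the surface, so N = m g cos θ = 156 N.
Along the incline: P = m g sin θ + μ_s N = 69.4 + 0.31×156 = 118 N.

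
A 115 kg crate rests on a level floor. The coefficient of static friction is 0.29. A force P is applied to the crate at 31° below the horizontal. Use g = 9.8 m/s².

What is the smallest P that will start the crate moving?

N = m g + P sin α (the push presses the crate into the level floor).
At impending slip, P cos α = μ_s N = μ_s (m g + P sin α).
Solving: P (cos α − μ_s sin α) = μ_s m g → P = 0.29×1130/(cos 31° − 0.29 sin 31°) = 327/0.7078 = 462 N.

P ≈ 462 N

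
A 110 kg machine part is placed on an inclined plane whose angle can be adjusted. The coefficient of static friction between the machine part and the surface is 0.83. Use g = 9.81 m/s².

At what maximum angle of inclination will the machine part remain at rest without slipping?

At the slip threshold, m g sin θ = μ_s · m g cos θ, so tan θ = μ_s.
θ_max = arctan(0.83) = 39.7°.

θ_max ≈ 39.7°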